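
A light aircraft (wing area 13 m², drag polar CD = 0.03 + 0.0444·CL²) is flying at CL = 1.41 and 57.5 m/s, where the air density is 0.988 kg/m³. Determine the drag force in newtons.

D = 2510 N

CD = 0.03 + 0.0444 × 1.41² = 0.1183
D = ½ρv²S·CD = ½ × 0.988 × 57.5² × 13 × 0.1183 = 2510 N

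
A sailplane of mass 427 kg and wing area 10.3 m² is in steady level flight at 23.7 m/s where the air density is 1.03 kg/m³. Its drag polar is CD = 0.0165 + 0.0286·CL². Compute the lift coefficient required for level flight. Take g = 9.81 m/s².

In steady level flight, lift balances weight: W = mg = 427 × 9.81 = 4188.9 N.
Dynamic pressure q = 0.5 × 1.03 × 23.7² = 289.3 Pa.
CL = 2W/(ρv²S) = 2×4188.9/(1.03×23.7²×10.3) = 1.406.

CL = 1.41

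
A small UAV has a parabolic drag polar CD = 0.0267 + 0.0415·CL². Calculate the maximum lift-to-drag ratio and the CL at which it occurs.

For CD = CD0 + K·CL², (L/D)max occurs at CL* = √(CD0/K) and equals 1/(2√(K·CD0)).
(L/D)max = 1/(2√(0.0415 × 0.0267)) = 1/(2 × 0.03329) = 15
CL* = √(0.0267/0.0415) = 0.802

(L/D)max = 15, at CL = 0.802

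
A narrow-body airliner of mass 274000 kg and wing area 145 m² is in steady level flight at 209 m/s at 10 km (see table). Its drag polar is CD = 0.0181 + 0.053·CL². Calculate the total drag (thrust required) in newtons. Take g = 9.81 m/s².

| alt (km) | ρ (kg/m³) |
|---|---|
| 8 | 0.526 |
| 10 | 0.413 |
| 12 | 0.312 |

D = 3.16×10^5 N

At 10 km, from the table: ρ = 0.413 kg/m³.
Level flight ⇒ L = W = m·g = 274000 × 9.81 = 2.6879×10^6 N.
Dynamic pressure q = 0.5 × 0.413 × 209² = 9020 Pa.
CL = W/(q·S) = 2.6879×10^6 / (9020 × 145) = 2.055.
CD = 0.0181 + 0.053 × 2.055² = 0.2419.
D = q·S·CD = 9020 × 145 × 0.2419 = 3.164×10^5 N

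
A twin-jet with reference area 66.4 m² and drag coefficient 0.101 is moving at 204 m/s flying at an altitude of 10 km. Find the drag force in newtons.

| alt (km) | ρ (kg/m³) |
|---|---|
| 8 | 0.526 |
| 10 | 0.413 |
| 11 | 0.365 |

D = 57600 N

At 10 km, from the table: ρ = 0.413 kg/m³.
Dynamic pressure q = ½ρv² = ½ × 0.413 × 204² = 8594 Pa.
D = q·S·CD = 8594 × 66.4 × 0.101 = 57600 N ≈ 57.6 kN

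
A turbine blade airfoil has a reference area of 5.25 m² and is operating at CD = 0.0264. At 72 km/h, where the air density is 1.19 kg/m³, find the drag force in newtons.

Convert speed: v = 72 km/h ÷ 3.6 = 20 m/s.
D = ½ρv²S·CD = ½ × 1.19 × 20² × 5.25 × 0.0264 = 33 N

D = 33 N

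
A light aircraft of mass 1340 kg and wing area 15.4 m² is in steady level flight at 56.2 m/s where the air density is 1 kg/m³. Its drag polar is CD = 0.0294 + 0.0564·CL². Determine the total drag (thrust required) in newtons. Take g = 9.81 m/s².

D = 1120 N

Weight W = mg = 1340 × 9.81 = 13145 N; in level flight L = W.
q = ½ρv² = ½ × 1 × 56.2² = 1579 Pa.
CL = W/(q·S) = 13145 / (1579 × 15.4) = 0.5405.
CD = 0.0294 + 0.0564 × 0.5405² = 0.04588.
D = q·S·CD = 1579 × 15.4 × 0.04588 = 1116 N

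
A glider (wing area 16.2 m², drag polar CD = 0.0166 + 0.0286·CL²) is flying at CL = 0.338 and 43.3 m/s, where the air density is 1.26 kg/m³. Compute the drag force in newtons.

CD = 0.0166 + 0.0286 × 0.338² = 0.01987
D = ½ρv²S·CD = ½ × 1.26 × 43.3² × 16.2 × 0.01987 = 380 N

D = 380 N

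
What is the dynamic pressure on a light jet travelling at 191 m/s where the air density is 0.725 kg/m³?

q = 13200 Pa

q = ½ρv² = ½ × 0.725 × 191² = 13200 Pa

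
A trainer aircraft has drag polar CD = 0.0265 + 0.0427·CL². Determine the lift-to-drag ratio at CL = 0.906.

L/D = 14.7

CD = 0.0265 + 0.0427 × 0.906² = 0.06155
L/D = CL/CD = 0.906 / 0.06155 = 14.7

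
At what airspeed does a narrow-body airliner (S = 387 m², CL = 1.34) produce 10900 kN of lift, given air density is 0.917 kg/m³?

v = 214 m/s

L = ½ρv²S·CL ⇒ v = √(2L/(ρ·S·CL))
v = √(2 × 1.09×10^7 / (0.917 × 387 × 1.34)) = √45840 = 214 m/s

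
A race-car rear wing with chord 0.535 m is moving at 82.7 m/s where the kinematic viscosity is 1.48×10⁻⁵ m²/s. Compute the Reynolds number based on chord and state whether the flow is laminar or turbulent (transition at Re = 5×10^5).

Re = 2.99×10^6 (turbulent)

Re = v·c/ν = 82.7 × 0.535 / (1.48×10⁻⁵) = 2.99×10^6
Since 2.99×10^6 > 5×10^5, the flow is turbulent.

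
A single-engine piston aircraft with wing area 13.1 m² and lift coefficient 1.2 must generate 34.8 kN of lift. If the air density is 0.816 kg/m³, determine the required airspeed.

L = ½ρv²S·CL ⇒ v = √(2L/(ρ·S·CL))
v = √(2 × 34800 / (0.816 × 13.1 × 1.2)) = √5426 = 73.7 m/s

v = 73.7 m/s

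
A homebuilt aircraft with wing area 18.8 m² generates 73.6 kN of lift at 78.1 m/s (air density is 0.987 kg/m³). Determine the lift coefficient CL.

CL = 1.3

From L = ½ρv²S·CL, rearranging gives CL = 2L/(ρv²S).
CL = 2 × 73600 / (0.987 × 78.1² × 18.8) = 1.3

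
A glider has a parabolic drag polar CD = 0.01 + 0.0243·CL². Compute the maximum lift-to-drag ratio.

(L/D)max = 32.1

For CD = CD0 + K·CL², (L/D)max occurs at CL* = √(CD0/K) and equals 1/(2√(K·CD0)).
(L/D)max = 1/(2√(0.0243 × 0.01)) = 1/(2 × 0.01559) = 32.1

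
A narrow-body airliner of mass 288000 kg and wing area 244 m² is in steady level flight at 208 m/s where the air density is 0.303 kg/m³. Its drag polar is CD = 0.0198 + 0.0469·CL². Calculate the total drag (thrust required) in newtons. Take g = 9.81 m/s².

Level flight ⇒ L = W = m·g = 288000 × 9.81 = 2.8253×10^6 N.
Dynamic pressure q = 0.5 × 0.303 × 208² = 6554 Pa.
Required CL = L/(qS) = 2.8253×10^6/(6554·244) = 1.767.
CD = 0.0198 + 0.0469 × 1.767² = 0.1662.
D = q·S·CD = 6554 × 244 × 0.1662 = 2.657×10^5 N

D = 2.66×10^5 N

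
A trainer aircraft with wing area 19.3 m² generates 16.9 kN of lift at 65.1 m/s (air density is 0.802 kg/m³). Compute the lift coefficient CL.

From L = ½ρv²S·CL, rearranging gives CL = 2L/(ρv²S).
CL = 2 × 16900 / (0.802 × 65.1² × 19.3) = 0.515

CL = 0.515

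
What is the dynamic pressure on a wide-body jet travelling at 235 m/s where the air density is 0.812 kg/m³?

q = 22400 Pa

q = ½ρv² = ½ × 0.812 × 235² = 22400 Pa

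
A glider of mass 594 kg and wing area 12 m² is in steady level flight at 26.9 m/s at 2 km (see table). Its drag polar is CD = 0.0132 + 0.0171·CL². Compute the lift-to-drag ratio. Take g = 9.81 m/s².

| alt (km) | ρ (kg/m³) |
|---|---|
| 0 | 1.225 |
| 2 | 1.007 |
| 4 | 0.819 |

L/D = 30.6

At 2 km, from the table: ρ = 1.007 kg/m³.
Weight W = mg = 594 × 9.81 = 5827.1 N; in level flight L = W.
Dynamic pressure q = 0.5 × 1.007 × 26.9² = 364.3 Pa.
Required CL = L/(qS) = 5827.1/(364.3·12) = 1.333.
CD = 0.0132 + 0.0171 × 1.333² = 0.04358.
L/D = CL/CD = 1.333 / 0.04358 = 30.6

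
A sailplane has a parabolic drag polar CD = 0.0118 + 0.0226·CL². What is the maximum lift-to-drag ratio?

For CD = CD0 + K·CL², (L/D)max occurs at CL* = √(CD0/K) and equals 1/(2√(K·CD0)).
(L/D)max = 1/(2√(0.0226 × 0.0118)) = 1/(2 × 0.01633) = 30.6

(L/D)max = 30.6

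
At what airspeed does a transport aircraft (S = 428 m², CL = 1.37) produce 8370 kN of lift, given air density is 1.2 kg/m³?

L = ½ρv²S·CL ⇒ v = √(2L/(ρ·S·CL))
v = √(2 × 8.37×10^6 / (1.2 × 428 × 1.37)) = √23790 = 154 m/s

v = 154 m/s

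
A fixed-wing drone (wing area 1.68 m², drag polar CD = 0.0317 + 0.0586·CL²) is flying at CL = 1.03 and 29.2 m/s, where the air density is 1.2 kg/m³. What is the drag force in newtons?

D = 80.7 N

CD = 0.0317 + 0.0586 × 1.03² = 0.09387
D = ½ρv²S·CD = ½ × 1.2 × 29.2² × 1.68 × 0.09387 = 80.7 N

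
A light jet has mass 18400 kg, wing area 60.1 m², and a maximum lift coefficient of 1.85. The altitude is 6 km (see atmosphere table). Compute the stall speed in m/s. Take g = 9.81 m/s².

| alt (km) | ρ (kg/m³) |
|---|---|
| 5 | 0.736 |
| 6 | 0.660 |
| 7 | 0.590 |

At 6 km, from the table: ρ = 0.660 kg/m³.
Weight W = mg = 18400 × 9.81 = 1.805×10^5 N.
From L = ½ρV²S·CL,max = W: V_stall = √(2W/(ρSCL,max)) = √(2·1.805×10^5/(0.66·60.1·1.85))
V_stall = √4920 = 70.1 m/s

V_stall = 70.1 m/s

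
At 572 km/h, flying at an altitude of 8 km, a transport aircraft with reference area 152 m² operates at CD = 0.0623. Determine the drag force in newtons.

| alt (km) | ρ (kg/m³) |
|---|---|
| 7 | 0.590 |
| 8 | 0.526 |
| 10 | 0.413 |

At 8 km, from the table: ρ = 0.526 kg/m³.
Convert speed: v = 572 km/h ÷ 3.6 = 158.9 m/s.
Dynamic pressure q = ½ρv² = ½ × 0.526 × 158.9² = 6640 Pa.
D = q·S·CD = 6640 × 152 × 0.0623 = 62900 N ≈ 62.9 kN

D = 62900 N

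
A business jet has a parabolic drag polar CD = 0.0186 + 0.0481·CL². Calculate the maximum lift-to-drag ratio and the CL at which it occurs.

(L/D)max = 16.7, at CL = 0.622

For CD = CD0 + K·CL², (L/D)max occurs at CL* = √(CD0/K) and equals 1/(2√(K·CD0)).
(L/D)max = 1/(2√(0.0481 × 0.0186)) = 1/(2 × 0.02991) = 16.7
CL* = √(0.0186/0.0481) = 0.622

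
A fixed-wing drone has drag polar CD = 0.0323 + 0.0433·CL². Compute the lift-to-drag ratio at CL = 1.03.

CD = 0.0323 + 0.0433 × 1.03² = 0.07824
L/D = CL/CD = 1.03 / 0.07824 = 13.2

L/D = 13.2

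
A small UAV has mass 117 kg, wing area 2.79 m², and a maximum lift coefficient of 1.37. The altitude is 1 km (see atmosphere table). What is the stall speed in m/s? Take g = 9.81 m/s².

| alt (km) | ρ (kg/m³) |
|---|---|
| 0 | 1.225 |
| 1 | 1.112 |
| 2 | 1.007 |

At 1 km, from the table: ρ = 1.112 kg/m³.
Stall occurs when L = W at CL,max. W = mg = 117 × 9.81 = 1148 N.
From L = ½ρV²S·CL,max = W: V_stall = √(2W/(ρSCL,max)) = √(2·1148/(1.112·2.79·1.37))
V_stall = √540.1 = 23.2 m/s

V_stall = 23.2 m/s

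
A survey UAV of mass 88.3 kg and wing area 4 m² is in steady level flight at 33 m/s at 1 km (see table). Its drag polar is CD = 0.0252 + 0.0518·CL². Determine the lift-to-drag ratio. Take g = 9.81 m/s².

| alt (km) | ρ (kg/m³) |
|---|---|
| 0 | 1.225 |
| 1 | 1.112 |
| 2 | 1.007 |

At 1 km, from the table: ρ = 1.112 kg/m³.
In steady level flight, lift balances weight: W = mg = 88.3 × 9.81 = 866.22 N.
q = ½ρv² = ½ × 1.112 × 33² = 605.5 Pa.
Required CL = L/(qS) = 866.22/(605.5·4) = 0.3577.
CD = 0.0252 + 0.0518 × 0.3577² = 0.03183.
L/D = CL/CD = 0.3577 / 0.03183 = 11.2

L/D = 11.2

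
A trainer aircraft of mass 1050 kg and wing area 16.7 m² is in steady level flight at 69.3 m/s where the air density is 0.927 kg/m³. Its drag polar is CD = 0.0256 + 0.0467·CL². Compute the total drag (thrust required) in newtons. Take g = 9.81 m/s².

Weight W = mg = 1050 × 9.81 = 10300 N; in level flight L = W.
Dynamic pressure q = 0.5 × 0.927 × 69.3² = 2226 Pa.
CL = 2W/(ρv²S) = 2×10300/(0.927×69.3²×16.7) = 0.2771.
CD = 0.0256 + 0.0467 × 0.2771² = 0.02919.
D = q·S·CD = 2226 × 16.7 × 0.02919 = 1085 N

D = 1080 N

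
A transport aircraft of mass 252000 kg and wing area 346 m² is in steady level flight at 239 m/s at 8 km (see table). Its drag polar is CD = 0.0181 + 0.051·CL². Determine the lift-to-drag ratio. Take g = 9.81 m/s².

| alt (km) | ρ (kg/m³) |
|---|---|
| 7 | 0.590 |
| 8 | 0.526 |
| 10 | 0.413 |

L/D = 16

At 8 km, from the table: ρ = 0.526 kg/m³.
In steady level flight, lift balances weight: W = mg = 252000 × 9.81 = 2.4721×10^6 N.
Dynamic pressure q = 0.5 × 0.526 × 239² = 15020 Pa.
CL = W/(q·S) = 2.4721×10^6 / (15020 × 346) = 0.4756.
CD = 0.0181 + 0.051 × 0.4756² = 0.02964.
L/D = CL/CD = 0.4756 / 0.02964 = 16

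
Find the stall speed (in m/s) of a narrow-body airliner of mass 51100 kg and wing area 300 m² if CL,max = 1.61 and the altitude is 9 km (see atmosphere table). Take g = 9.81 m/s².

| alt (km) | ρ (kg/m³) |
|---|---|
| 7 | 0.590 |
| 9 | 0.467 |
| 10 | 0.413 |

V_stall = 66.7 m/s

At 9 km, from the table: ρ = 0.467 kg/m³.
Stall occurs when L = W at CL,max. W = mg = 51100 × 9.81 = 5.013×10^5 N.
V_stall = √(2W/(ρ·S·CL,max)) = √(2 × 5.013×10^5 / (0.467 × 300 × 1.61))
V_stall = √4445 = 66.7 m/s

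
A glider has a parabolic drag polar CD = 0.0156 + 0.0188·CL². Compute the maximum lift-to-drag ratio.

(L/D)max = 29.2

For CD = CD0 + K·CL², (L/D)max occurs at CL* = √(CD0/K) and equals 1/(2√(K·CD0)).
(L/D)max = 1/(2√(0.0188 × 0.0156)) = 1/(2 × 0.01713) = 29.2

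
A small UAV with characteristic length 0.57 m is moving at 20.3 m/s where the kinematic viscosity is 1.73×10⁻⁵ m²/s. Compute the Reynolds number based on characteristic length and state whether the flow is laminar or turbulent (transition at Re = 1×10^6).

Re = v·c/ν = 20.3 × 0.57 / (1.73×10⁻⁵) = 6.69×10^5
Since 6.69×10^5 < 1×10^6, the flow is laminar.

Re = 6.69×10^5 (laminar)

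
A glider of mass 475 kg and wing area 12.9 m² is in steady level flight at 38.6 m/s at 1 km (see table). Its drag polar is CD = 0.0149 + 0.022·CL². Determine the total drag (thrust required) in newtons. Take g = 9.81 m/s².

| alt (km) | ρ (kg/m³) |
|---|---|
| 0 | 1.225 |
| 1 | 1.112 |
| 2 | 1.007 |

At 1 km, from the table: ρ = 1.112 kg/m³.
In steady level flight, lift balances weight: W = mg = 475 × 9.81 = 4659.8 N.
Dynamic pressure q = 0.5 × 1.112 × 38.6² = 828.4 Pa.
CL = 2W/(ρv²S) = 2×4659.8/(1.112×38.6²×12.9) = 0.436.
CD = 0.0149 + 0.022 × 0.436² = 0.01908.
D = q·S·CD = 828.4 × 12.9 × 0.01908 = 203.9 N

D = 204 N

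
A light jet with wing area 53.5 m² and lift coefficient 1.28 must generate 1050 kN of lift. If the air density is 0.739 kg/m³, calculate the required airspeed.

v = 204 m/s

L = ½ρv²S·CL ⇒ v = √(2L/(ρ·S·CL))
v = √(2 × 1.05×10^6 / (0.739 × 53.5 × 1.28)) = √41500 = 204 m/s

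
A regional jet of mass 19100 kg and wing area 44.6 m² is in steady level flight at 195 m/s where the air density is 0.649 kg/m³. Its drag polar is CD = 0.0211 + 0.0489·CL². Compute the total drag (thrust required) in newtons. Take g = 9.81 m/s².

D = 14700 N

Level flight ⇒ L = W = m·g = 19100 × 9.81 = 1.8737×10^5 N.
Dynamic pressure q = 0.5 × 0.649 × 195² = 12340 Pa.
Required CL = L/(qS) = 1.8737×10^5/(12340·44.6) = 0.3405.
CD = 0.0211 + 0.0489 × 0.3405² = 0.02677.
D = q·S·CD = 12340 × 44.6 × 0.02677 = 14730 N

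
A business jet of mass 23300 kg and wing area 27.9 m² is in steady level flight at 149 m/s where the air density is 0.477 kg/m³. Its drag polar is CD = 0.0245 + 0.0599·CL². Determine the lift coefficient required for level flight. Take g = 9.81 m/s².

Weight W = mg = 23300 × 9.81 = 2.2857×10^5 N; in level flight L = W.
q = ½ρv² = ½ × 0.477 × 149² = 5295 Pa.
CL = W/(q·S) = 2.2857×10^5 / (5295 × 27.9) = 1.547.

CL = 1.55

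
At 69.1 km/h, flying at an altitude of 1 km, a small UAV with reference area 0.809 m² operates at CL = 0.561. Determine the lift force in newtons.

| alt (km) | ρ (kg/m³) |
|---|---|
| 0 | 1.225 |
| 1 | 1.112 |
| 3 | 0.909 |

L = 93 N

At 1 km, from the table: ρ = 1.112 kg/m³.
Convert speed: v = 69.1 km/h ÷ 3.6 = 19.19 m/s.
Dynamic pressure q = ½ρv² = ½ × 1.112 × 19.19² = 204.8 Pa.
L = q·S·CL = 204.8 × 0.809 × 0.561 = 93 N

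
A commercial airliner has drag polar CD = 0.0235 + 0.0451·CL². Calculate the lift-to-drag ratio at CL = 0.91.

L/D = 15

CD = 0.0235 + 0.0451 × 0.91² = 0.06085
L/D = CL/CD = 0.91 / 0.06085 = 15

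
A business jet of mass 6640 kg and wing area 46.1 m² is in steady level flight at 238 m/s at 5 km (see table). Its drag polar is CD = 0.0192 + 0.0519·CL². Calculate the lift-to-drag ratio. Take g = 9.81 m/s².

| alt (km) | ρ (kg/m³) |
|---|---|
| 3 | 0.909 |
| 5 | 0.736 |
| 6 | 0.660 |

At 5 km, from the table: ρ = 0.736 kg/m³.
Level flight ⇒ L = W = m·g = 6640 × 9.81 = 65138 N.
Dynamic pressure q = 0.5 × 0.736 × 238² = 20840 Pa.
CL = W/(q·S) = 65138 / (20840 × 46.1) = 0.06779.
CD = 0.0192 + 0.0519 × 0.06779² = 0.01944.
L/D = CL/CD = 0.06779 / 0.01944 = 3.49

L/D = 3.49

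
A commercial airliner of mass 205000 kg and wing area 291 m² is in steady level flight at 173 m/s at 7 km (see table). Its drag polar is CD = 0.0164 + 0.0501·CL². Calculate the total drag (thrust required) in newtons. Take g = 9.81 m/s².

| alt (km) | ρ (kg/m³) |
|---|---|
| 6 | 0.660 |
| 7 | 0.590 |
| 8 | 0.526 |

At 7 km, from the table: ρ = 0.590 kg/m³.
Weight W = mg = 205000 × 9.81 = 2.011×10^6 N; in level flight L = W.
Dynamic pressure q = 0.5 × 0.59 × 173² = 8829 Pa.
CL = 2W/(ρv²S) = 2×2.011×10^6/(0.59×173²×291) = 0.7827.
CD = 0.0164 + 0.0501 × 0.7827² = 0.0471.
D = q·S·CD = 8829 × 291 × 0.0471 = 1.21×10^5 N

D = 1.21×10^5 N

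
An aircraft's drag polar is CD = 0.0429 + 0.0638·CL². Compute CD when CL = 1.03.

CD = 0.0429 + 0.0638 × 1.03² = 0.0429 + 0.06769 = 0.111

CD = 0.111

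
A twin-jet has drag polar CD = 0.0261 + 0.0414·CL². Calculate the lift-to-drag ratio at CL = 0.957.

CD = 0.0261 + 0.0414 × 0.957² = 0.06402
L/D = CL/CD = 0.957 / 0.06402 = 14.9

L/D = 14.9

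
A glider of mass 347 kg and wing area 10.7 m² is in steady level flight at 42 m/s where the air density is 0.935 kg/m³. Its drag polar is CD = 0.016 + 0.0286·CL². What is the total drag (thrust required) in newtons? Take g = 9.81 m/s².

Weight W = mg = 347 × 9.81 = 3404.1 N; in level flight L = W.
Dynamic pressure q = 0.5 × 0.935 × 42² = 824.7 Pa.
CL = 2W/(ρv²S) = 2×3404.1/(0.935×42²×10.7) = 0.3858.
CD = 0.016 + 0.0286 × 0.3858² = 0.02026.
D = q·S·CD = 824.7 × 10.7 × 0.02026 = 178.7 N

D = 179 N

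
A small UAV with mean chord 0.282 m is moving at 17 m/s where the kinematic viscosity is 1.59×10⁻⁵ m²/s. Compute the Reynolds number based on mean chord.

Re = 3.02×10^5

Re = v·c/ν = 17 × 0.282 / (1.59×10⁻⁵) = 3.02×10^5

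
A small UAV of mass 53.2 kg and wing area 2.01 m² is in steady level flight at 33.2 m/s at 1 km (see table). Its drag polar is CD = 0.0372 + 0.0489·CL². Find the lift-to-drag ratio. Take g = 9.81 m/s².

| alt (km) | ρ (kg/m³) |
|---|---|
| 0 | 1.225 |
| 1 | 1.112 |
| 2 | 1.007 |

L/D = 9.21

At 1 km, from the table: ρ = 1.112 kg/m³.
Level flight ⇒ L = W = m·g = 53.2 × 9.81 = 521.89 N.
Dynamic pressure q = 0.5 × 1.112 × 33.2² = 612.8 Pa.
CL = 2W/(ρv²S) = 2×521.89/(1.112×33.2²×2.01) = 0.4237.
CD = 0.0372 + 0.0489 × 0.4237² = 0.04598.
L/D = CL/CD = 0.4237 / 0.04598 = 9.21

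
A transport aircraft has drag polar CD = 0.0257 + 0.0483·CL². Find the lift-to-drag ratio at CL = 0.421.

CD = 0.0257 + 0.0483 × 0.421² = 0.03426
L/D = CL/CD = 0.421 / 0.03426 = 12.3

L/D = 12.3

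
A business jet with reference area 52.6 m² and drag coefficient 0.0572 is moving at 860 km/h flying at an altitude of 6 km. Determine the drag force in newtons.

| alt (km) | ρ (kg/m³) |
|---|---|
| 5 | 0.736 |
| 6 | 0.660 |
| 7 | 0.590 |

At 6 km, from the table: ρ = 0.660 kg/m³.
Convert speed: v = 860 km/h ÷ 3.6 = 238.9 m/s.
D = ½ρv²S·CD = ½ × 0.66 × 238.9² × 52.6 × 0.0572 = 56700 N ≈ 56.7 kN

D = 56700 N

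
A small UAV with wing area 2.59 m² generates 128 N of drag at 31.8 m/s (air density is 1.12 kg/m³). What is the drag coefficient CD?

CD = 0.0873

From D = ½ρv²S·CD, rearranging gives CD = 2D/(ρv²S).
CD = 2 × 128 / (1.12 × 31.8² × 2.59) = 0.0873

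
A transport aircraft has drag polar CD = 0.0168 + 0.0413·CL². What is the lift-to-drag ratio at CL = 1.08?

CD = 0.0168 + 0.0413 × 1.08² = 0.06497
L/D = CL/CD = 1.08 / 0.06497 = 16.6

L/D = 16.6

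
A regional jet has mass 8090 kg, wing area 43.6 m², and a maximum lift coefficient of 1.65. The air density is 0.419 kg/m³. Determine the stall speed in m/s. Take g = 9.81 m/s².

Weight W = mg = 8090 × 9.81 = 79360 N.
From L = ½ρV²S·CL,max = W: V_stall = √(2W/(ρSCL,max)) = √(2·79360/(0.419·43.6·1.65))
V_stall = √5266 = 72.6 m/s

V_stall = 72.6 m/s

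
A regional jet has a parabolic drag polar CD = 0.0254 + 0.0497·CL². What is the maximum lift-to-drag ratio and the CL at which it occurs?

(L/D)max = 14.1, at CL = 0.715

For CD = CD0 + K·CL², (L/D)max occurs at CL* = √(CD0/K) and equals 1/(2√(K·CD0)).
(L/D)max = 1/(2√(0.0497 × 0.0254)) = 1/(2 × 0.03553) = 14.1
CL* = √(0.0254/0.0497) = 0.715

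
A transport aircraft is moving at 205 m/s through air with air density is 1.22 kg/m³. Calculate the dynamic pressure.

q = ½ρv² = ½ × 1.22 × 205² = 25600 Pa

q = 25600 Pa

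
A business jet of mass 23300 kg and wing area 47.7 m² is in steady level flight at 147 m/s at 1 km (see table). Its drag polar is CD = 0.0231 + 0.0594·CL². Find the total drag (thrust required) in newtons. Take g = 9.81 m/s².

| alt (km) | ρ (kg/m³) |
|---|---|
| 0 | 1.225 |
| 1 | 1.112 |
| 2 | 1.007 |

D = 18700 N

At 1 km, from the table: ρ = 1.112 kg/m³.
Level flight ⇒ L = W = m·g = 23300 × 9.81 = 2.2857×10^5 N.
Dynamic pressure q = 0.5 × 1.112 × 147² = 12010 Pa.
Required CL = L/(qS) = 2.2857×10^5/(12010·47.7) = 0.3988.
CD = 0.0231 + 0.0594 × 0.3988² = 0.03255.
D = q·S·CD = 12010 × 47.7 × 0.03255 = 18650 N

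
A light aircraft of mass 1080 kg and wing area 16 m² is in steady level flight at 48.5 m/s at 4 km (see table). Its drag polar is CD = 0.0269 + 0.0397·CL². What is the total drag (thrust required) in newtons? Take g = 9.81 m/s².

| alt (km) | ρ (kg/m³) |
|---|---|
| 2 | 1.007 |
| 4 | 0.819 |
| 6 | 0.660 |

At 4 km, from the table: ρ = 0.819 kg/m³.
In steady level flight, lift balances weight: W = mg = 1080 × 9.81 = 10595 N.
q = ½ρv² = ½ × 0.819 × 48.5² = 963.2 Pa.
Required CL = L/(qS) = 10595/(963.2·16) = 0.6874.
CD = 0.0269 + 0.0397 × 0.6874² = 0.04566.
D = q·S·CD = 963.2 × 16 × 0.04566 = 703.7 N

D = 704 N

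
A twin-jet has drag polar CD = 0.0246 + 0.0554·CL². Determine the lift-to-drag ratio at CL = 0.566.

L/D = 13.4

CD = 0.0246 + 0.0554 × 0.566² = 0.04235
L/D = CL/CD = 0.566 / 0.04235 = 13.4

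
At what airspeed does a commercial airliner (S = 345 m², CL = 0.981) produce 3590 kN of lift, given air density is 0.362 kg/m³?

L = ½ρv²S·CL ⇒ v = √(2L/(ρ·S·CL))
v = √(2 × 3.59×10^6 / (0.362 × 345 × 0.981)) = √58600 = 242 m/s

v = 242 m/s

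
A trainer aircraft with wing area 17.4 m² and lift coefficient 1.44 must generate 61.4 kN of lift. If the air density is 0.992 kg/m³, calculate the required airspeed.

v = 70.3 m/s

L = ½ρv²S·CL ⇒ v = √(2L/(ρ·S·CL))
v = √(2 × 61400 / (0.992 × 17.4 × 1.44)) = √4941 = 70.3 m/s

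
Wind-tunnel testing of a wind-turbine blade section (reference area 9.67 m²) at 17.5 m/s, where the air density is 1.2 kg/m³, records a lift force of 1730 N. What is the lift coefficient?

From L = ½ρv²S·CL, rearranging gives CL = 2L/(ρv²S).
CL = 2 × 1730 / (1.2 × 17.5² × 9.67) = 0.974

CL = 0.974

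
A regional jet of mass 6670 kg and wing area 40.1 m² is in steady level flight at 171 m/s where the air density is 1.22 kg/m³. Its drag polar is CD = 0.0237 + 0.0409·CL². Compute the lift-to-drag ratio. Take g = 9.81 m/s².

L/D = 3.8

In steady level flight, lift balances weight: W = mg = 6670 × 9.81 = 65433 N.
Dynamic pressure q = 0.5 × 1.22 × 171² = 17840 Pa.
CL = W/(q·S) = 65433 / (17840 × 40.1) = 0.09148.
CD = 0.0237 + 0.0409 × 0.09148² = 0.02404.
L/D = CL/CD = 0.09148 / 0.02404 = 3.8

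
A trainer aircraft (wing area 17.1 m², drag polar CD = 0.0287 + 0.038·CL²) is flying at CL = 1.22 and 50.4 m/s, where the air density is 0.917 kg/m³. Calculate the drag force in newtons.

D = 1700 N

CD = 0.0287 + 0.038 × 1.22² = 0.08526
D = ½ρv²S·CD = ½ × 0.917 × 50.4² × 17.1 × 0.08526 = 1700 N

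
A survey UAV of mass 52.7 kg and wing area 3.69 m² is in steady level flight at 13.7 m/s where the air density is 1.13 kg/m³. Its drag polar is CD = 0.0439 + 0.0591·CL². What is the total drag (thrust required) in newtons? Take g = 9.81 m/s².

Weight W = mg = 52.7 × 9.81 = 516.99 N; in level flight L = W.
q = ½ρv² = ½ × 1.13 × 13.7² = 106 Pa.
CL = 2W/(ρv²S) = 2×516.99/(1.13×13.7²×3.69) = 1.321.
CD = 0.0439 + 0.0591 × 1.321² = 0.1471.
D = q·S·CD = 106 × 3.69 × 0.1471 = 57.55 N

D = 57.5 N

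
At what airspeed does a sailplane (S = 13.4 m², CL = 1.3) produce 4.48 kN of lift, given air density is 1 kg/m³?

v = 22.7 m/s

L = ½ρv²S·CL ⇒ v = √(2L/(ρ·S·CL))
v = √(2 × 4480 / (1 × 13.4 × 1.3)) = √514.4 = 22.7 m/s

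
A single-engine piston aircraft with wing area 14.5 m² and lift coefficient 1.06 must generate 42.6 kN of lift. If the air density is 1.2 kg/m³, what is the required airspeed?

v = 68 m/s

L = ½ρv²S·CL ⇒ v = √(2L/(ρ·S·CL))
v = √(2 × 42600 / (1.2 × 14.5 × 1.06)) = √4619 = 68 m/s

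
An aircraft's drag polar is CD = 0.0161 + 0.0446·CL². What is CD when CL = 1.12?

CD = 0.072

CD = 0.0161 + 0.0446 × 1.12² = 0.0161 + 0.05595 = 0.072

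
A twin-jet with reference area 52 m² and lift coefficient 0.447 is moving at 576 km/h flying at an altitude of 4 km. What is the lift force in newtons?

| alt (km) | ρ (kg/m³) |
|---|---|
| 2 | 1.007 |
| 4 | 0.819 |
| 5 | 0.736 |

At 4 km, from the table: ρ = 0.819 kg/m³.
Convert speed: v = 576 km/h ÷ 3.6 = 160 m/s.
Dynamic pressure q = ½ρv² = ½ × 0.819 × 160² = 10480 Pa.
L = q·S·CL = 10480 × 52 × 0.447 = 2.44×10^5 N ≈ 244 kN

L = 2.44×10^5 N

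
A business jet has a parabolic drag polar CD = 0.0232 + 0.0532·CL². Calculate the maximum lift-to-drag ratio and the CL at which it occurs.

(L/D)max = 14.2, at CL = 0.66

For CD = CD0 + K·CL², (L/D)max occurs at CL* = √(CD0/K) and equals 1/(2√(K·CD0)).
(L/D)max = 1/(2√(0.0532 × 0.0232)) = 1/(2 × 0.03513) = 14.2
CL* = √(0.0232/0.0532) = 0.66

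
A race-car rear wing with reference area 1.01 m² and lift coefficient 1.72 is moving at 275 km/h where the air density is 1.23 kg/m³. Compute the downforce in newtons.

Convert speed: v = 275 km/h ÷ 3.6 = 76.39 m/s.
Dynamic pressure q = ½ρv² = ½ × 1.23 × 76.39² = 3589 Pa.
L = q·S·CL = 3589 × 1.01 × 1.72 = 6230 N ≈ 6.23 kN

L = 6230 N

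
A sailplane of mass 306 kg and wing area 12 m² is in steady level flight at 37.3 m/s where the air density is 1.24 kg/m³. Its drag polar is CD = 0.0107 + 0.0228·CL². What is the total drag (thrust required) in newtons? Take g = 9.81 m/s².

Weight W = mg = 306 × 9.81 = 3001.9 N; in level flight L = W.
Dynamic pressure q = 0.5 × 1.24 × 37.3² = 862.6 Pa.
CL = 2W/(ρv²S) = 2×3001.9/(1.24×37.3²×12) = 0.29.
CD = 0.0107 + 0.0228 × 0.29² = 0.01262.
D = q·S·CD = 862.6 × 12 × 0.01262 = 130.6 N

D = 131 N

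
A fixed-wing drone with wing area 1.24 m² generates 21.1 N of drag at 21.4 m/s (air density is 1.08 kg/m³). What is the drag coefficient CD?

CD = 0.0688

From D = ½ρv²S·CD, rearranging gives CD = 2D/(ρv²S).
CD = 2 × 21.1 / (1.08 × 21.4² × 1.24) = 0.0688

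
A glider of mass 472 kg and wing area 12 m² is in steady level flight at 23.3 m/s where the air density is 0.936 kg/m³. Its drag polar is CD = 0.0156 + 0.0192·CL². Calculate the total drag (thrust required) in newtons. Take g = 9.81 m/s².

D = 183 N

In steady level flight, lift balances weight: W = mg = 472 × 9.81 = 4630.3 N.
Dynamic pressure q = 0.5 × 0.936 × 23.3² = 254.1 Pa.
CL = W/(q·S) = 4630.3 / (254.1 × 12) = 1.519.
CD = 0.0156 + 0.0192 × 1.519² = 0.05988.
D = q·S·CD = 254.1 × 12 × 0.05988 = 182.6 N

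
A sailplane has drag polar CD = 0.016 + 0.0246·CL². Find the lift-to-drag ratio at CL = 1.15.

L/D = 23.7

CD = 0.016 + 0.0246 × 1.15² = 0.04853
L/D = CL/CD = 1.15 / 0.04853 = 23.7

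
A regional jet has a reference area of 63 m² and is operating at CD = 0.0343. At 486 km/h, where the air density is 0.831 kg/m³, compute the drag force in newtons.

Convert speed: v = 486 km/h ÷ 3.6 = 135 m/s.
Dynamic pressure q = ½ρv² = ½ × 0.831 × 135² = 7572 Pa.
D = q·S·CD = 7572 × 63 × 0.0343 = 16400 N ≈ 16.4 kN

D = 16400 N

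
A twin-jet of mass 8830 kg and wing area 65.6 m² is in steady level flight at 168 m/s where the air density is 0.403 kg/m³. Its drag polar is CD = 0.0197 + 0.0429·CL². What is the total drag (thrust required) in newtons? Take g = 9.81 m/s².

In steady level flight, lift balances weight: W = mg = 8830 × 9.81 = 86622 N.
Dynamic pressure q = 0.5 × 0.403 × 168² = 5687 Pa.
Required CL = L/(qS) = 86622/(5687·65.6) = 0.2322.
CD = 0.0197 + 0.0429 × 0.2322² = 0.02201.
D = q·S·CD = 5687 × 65.6 × 0.02201 = 8212 N

D = 8210 N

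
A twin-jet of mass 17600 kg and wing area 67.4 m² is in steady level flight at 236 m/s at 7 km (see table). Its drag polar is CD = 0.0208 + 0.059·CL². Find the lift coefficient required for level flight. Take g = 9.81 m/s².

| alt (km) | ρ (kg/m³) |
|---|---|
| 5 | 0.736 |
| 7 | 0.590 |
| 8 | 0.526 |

At 7 km, from the table: ρ = 0.590 kg/m³.
Level flight ⇒ L = W = m·g = 17600 × 9.81 = 1.7266×10^5 N.
Dynamic pressure q = 0.5 × 0.59 × 236² = 16430 Pa.
CL = 2W/(ρv²S) = 2×1.7266×10^5/(0.59×236²×67.4) = 0.1559.

CL = 0.156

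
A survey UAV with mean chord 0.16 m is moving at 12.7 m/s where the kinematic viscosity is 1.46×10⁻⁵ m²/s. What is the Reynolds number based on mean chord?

Re = v·c/ν = 12.7 × 0.16 / (1.46×10⁻⁵) = 1.39×10^5

Re = 1.39×10^5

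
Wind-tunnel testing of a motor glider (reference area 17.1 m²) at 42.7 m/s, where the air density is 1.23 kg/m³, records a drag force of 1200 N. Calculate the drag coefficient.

CD = 0.0626

From D = ½ρv²S·CD, rearranging gives CD = 2D/(ρv²S).
CD = 2 × 1200 / (1.23 × 42.7² × 17.1) = 0.0626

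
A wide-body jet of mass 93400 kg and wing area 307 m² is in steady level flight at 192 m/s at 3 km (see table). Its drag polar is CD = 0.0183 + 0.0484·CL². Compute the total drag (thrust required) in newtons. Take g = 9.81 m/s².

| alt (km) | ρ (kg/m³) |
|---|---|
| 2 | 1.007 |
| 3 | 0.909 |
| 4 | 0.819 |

At 3 km, from the table: ρ = 0.909 kg/m³.
In steady level flight, lift balances weight: W = mg = 93400 × 9.81 = 9.1625×10^5 N.
q = ½ρv² = ½ × 0.909 × 192² = 16750 Pa.
CL = W/(q·S) = 9.1625×10^5 / (16750 × 307) = 0.1781.
CD = 0.0183 + 0.0484 × 0.1781² = 0.01984.
D = q·S·CD = 16750 × 307 × 0.01984 = 1.02×10^5 N

D = 1.02×10^5 N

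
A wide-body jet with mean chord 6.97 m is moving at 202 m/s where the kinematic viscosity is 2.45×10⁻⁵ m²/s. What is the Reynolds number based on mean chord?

Re = v·c/ν = 202 × 6.97 / (2.45×10⁻⁵) = 5.75×10^7

Re = 5.75×10^7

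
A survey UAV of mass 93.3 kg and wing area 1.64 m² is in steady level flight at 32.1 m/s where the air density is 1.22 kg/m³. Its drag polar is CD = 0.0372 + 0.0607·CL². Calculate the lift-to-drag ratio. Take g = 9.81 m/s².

L/D = 10.4

Weight W = mg = 93.3 × 9.81 = 915.27 N; in level flight L = W.
q = ½ρv² = ½ × 1.22 × 32.1² = 628.6 Pa.
Required CL = L/(qS) = 915.27/(628.6·1.64) = 0.8879.
CD = 0.0372 + 0.0607 × 0.8879² = 0.08505.
L/D = CL/CD = 0.8879 / 0.08505 = 10.4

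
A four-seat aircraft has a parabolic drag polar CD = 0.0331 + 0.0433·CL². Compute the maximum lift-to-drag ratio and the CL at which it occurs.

For CD = CD0 + K·CL², (L/D)max occurs at CL* = √(CD0/K) and equals 1/(2√(K·CD0)).
(L/D)max = 1/(2√(0.0433 × 0.0331)) = 1/(2 × 0.03786) = 13.2
CL* = √(0.0331/0.0433) = 0.874

(L/D)max = 13.2, at CL = 0.874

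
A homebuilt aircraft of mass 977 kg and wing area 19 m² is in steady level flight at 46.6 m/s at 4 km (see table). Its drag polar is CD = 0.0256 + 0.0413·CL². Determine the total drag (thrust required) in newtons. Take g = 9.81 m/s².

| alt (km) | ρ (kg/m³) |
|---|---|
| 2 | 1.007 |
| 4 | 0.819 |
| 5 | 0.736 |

At 4 km, from the table: ρ = 0.819 kg/m³.
Level flight ⇒ L = W = m·g = 977 × 9.81 = 9584.4 N.
q = ½ρv² = ½ × 0.819 × 46.6² = 889.3 Pa.
CL = W/(q·S) = 9584.4 / (889.3 × 19) = 0.5673.
CD = 0.0256 + 0.0413 × 0.5673² = 0.03889.
D = q·S·CD = 889.3 × 19 × 0.03889 = 657.1 N

D = 657 N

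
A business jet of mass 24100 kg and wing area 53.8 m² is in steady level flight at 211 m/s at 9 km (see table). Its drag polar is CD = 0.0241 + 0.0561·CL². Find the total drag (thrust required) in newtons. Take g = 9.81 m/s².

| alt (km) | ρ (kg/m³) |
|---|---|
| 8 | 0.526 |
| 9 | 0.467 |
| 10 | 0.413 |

D = 19100 N

At 9 km, from the table: ρ = 0.467 kg/m³.
Weight W = mg = 24100 × 9.81 = 2.3642×10^5 N; in level flight L = W.
Dynamic pressure q = 0.5 × 0.467 × 211² = 10400 Pa.
CL = 2W/(ρv²S) = 2×2.3642×10^5/(0.467×211²×53.8) = 0.4227.
CD = 0.0241 + 0.0561 × 0.4227² = 0.03412.
D = q·S·CD = 10400 × 53.8 × 0.03412 = 19090 N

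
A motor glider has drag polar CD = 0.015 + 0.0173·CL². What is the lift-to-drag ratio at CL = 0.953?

L/D = 31

CD = 0.015 + 0.0173 × 0.953² = 0.03071
L/D = CL/CD = 0.953 / 0.03071 = 31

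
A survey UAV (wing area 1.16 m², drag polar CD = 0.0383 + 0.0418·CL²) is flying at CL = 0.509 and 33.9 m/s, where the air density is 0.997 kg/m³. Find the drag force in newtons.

D = 32.6 N

CD = 0.0383 + 0.0418 × 0.509² = 0.04913
D = ½ρv²S·CD = ½ × 0.997 × 33.9² × 1.16 × 0.04913 = 32.6 N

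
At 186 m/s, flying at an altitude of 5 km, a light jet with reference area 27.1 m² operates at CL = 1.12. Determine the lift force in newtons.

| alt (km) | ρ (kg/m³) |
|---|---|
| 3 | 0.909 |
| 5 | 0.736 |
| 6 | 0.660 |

L = 3.86×10^5 N

At 5 km, from the table: ρ = 0.736 kg/m³.
L = ½ρv²S·CL = ½ × 0.736 × 186² × 27.1 × 1.12 = 3.86×10^5 N ≈ 386 kN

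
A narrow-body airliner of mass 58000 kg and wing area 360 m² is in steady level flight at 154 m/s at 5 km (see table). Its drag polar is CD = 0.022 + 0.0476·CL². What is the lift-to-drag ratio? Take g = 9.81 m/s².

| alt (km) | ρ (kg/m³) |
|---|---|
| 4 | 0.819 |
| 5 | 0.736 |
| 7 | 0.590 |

L/D = 7.69

At 5 km, from the table: ρ = 0.736 kg/m³.
Weight W = mg = 58000 × 9.81 = 5.6898×10^5 N; in level flight L = W.
q = ½ρv² = ½ × 0.736 × 154² = 8727 Pa.
CL = W/(q·S) = 5.6898×10^5 / (8727 × 360) = 0.1811.
CD = 0.022 + 0.0476 × 0.1811² = 0.02356.
L/D = CL/CD = 0.1811 / 0.02356 = 7.69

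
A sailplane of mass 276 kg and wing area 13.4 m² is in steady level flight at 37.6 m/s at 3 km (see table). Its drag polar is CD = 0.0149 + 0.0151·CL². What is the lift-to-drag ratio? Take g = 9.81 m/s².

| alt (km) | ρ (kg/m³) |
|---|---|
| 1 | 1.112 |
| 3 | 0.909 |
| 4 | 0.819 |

L/D = 19.2

At 3 km, from the table: ρ = 0.909 kg/m³.
Weight W = mg = 276 × 9.81 = 2707.6 N; in level flight L = W.
q = ½ρv² = ½ × 0.909 × 37.6² = 642.6 Pa.
Required CL = L/(qS) = 2707.6/(642.6·13.4) = 0.3145.
CD = 0.0149 + 0.0151 × 0.3145² = 0.01639.
L/D = CL/CD = 0.3145 / 0.01639 = 19.2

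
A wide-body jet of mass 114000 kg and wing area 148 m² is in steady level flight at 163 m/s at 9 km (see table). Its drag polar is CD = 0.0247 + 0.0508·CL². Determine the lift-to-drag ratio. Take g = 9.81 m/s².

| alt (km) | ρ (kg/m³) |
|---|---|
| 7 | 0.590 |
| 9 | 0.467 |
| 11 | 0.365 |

L/D = 12.2

At 9 km, from the table: ρ = 0.467 kg/m³.
Weight W = mg = 114000 × 9.81 = 1.1183×10^6 N; in level flight L = W.
q = ½ρv² = ½ × 0.467 × 163² = 6204 Pa.
CL = 2W/(ρv²S) = 2×1.1183×10^6/(0.467×163²×148) = 1.218.
CD = 0.0247 + 0.0508 × 1.218² = 0.1001.
L/D = CL/CD = 1.218 / 0.1001 = 12.2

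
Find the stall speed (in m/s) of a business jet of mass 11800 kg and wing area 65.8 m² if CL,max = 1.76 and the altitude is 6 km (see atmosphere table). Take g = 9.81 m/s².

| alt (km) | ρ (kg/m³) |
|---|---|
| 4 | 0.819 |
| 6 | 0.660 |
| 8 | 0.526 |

V_stall = 55 m/s

At 6 km, from the table: ρ = 0.660 kg/m³.
At stall, lift equals weight: L = W = m·g = 11800 × 9.81 = 1.158×10^5 N.
From L = ½ρV²S·CL,max = W: V_stall = √(2W/(ρSCL,max)) = √(2·1.158×10^5/(0.66·65.8·1.76))
V_stall = √3029 = 55 m/s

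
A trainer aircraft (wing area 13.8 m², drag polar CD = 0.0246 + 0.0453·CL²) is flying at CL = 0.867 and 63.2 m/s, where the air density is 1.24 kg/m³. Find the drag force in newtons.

CD = 0.0246 + 0.0453 × 0.867² = 0.05865
D = ½ρv²S·CD = ½ × 1.24 × 63.2² × 13.8 × 0.05865 = 2000 N

D = 2000 N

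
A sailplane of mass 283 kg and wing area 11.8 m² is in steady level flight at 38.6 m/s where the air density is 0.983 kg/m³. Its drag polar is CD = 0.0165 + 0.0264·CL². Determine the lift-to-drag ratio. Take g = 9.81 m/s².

Level flight ⇒ L = W = m·g = 283 × 9.81 = 2776.2 N.
Dynamic pressure q = 0.5 × 0.983 × 38.6² = 732.3 Pa.
CL = 2W/(ρv²S) = 2×2776.2/(0.983×38.6²×11.8) = 0.3213.
CD = 0.0165 + 0.0264 × 0.3213² = 0.01922.
L/D = CL/CD = 0.3213 / 0.01922 = 16.7

L/D = 16.7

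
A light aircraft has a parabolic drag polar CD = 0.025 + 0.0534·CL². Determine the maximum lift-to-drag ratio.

For CD = CD0 + K·CL², (L/D)max occurs at CL* = √(CD0/K) and equals 1/(2√(K·CD0)).
(L/D)max = 1/(2√(0.0534 × 0.025)) = 1/(2 × 0.03654) = 13.7

(L/D)max = 13.7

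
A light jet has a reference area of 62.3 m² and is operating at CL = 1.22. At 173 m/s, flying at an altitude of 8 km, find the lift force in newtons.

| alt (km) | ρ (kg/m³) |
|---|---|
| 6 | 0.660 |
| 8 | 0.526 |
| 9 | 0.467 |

At 8 km, from the table: ρ = 0.526 kg/m³.
Dynamic pressure q = ½ρv² = ½ × 0.526 × 173² = 7871 Pa.
L = q·S·CL = 7871 × 62.3 × 1.22 = 5.98×10^5 N ≈ 598 kN

L = 5.98×10^5 N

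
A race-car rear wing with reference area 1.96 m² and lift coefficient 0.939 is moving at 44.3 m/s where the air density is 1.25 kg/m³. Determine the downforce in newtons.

Dynamic pressure q = ½ρv² = ½ × 1.25 × 44.3² = 1227 Pa.
L = q·S·CL = 1227 × 1.96 × 0.939 = 2260 N

L = 2260 N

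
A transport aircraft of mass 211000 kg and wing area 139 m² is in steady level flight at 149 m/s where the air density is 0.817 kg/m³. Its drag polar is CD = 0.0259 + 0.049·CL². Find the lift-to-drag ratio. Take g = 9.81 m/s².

L/D = 10.4

In steady level flight, lift balances weight: W = mg = 211000 × 9.81 = 2.0699×10^6 N.
q = ½ρv² = ½ × 0.817 × 149² = 9069 Pa.
CL = W/(q·S) = 2.0699×10^6 / (9069 × 139) = 1.642.
CD = 0.0259 + 0.049 × 1.642² = 0.158.
L/D = CL/CD = 1.642 / 0.158 = 10.4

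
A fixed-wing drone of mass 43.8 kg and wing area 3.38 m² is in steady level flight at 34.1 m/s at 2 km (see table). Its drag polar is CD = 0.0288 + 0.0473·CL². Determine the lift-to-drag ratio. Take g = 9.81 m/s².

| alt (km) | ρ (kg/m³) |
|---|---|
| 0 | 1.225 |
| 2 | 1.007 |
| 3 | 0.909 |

At 2 km, from the table: ρ = 1.007 kg/m³.
In steady level flight, lift balances weight: W = mg = 43.8 × 9.81 = 429.68 N.
q = ½ρv² = ½ × 1.007 × 34.1² = 585.5 Pa.
CL = W/(q·S) = 429.68 / (585.5 × 3.38) = 0.2171.
CD = 0.0288 + 0.0473 × 0.2171² = 0.03103.
L/D = CL/CD = 0.2171 / 0.03103 = 7

L/D = 7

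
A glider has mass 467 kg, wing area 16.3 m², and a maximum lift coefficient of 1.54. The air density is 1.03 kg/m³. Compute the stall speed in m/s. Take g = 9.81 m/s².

At stall, lift equals weight: L = W = m·g = 467 × 9.81 = 4581 N.
From L = ½ρV²S·CL,max = W: V_stall = √(2W/(ρSCL,max)) = √(2·4581/(1.03·16.3·1.54))
V_stall = √354.4 = 18.8 m/s

V_stall = 18.8 m/s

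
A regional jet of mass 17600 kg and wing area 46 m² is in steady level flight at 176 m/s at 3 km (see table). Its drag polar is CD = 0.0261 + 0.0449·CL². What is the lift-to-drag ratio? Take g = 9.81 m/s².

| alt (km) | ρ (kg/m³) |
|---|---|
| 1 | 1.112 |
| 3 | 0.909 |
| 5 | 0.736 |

At 3 km, from the table: ρ = 0.909 kg/m³.
Level flight ⇒ L = W = m·g = 17600 × 9.81 = 1.7266×10^5 N.
Dynamic pressure q = 0.5 × 0.909 × 176² = 14080 Pa.
CL = 2W/(ρv²S) = 2×1.7266×10^5/(0.909×176²×46) = 0.2666.
CD = 0.0261 + 0.0449 × 0.2666² = 0.02929.
L/D = CL/CD = 0.2666 / 0.02929 = 9.1

L/D = 9.1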